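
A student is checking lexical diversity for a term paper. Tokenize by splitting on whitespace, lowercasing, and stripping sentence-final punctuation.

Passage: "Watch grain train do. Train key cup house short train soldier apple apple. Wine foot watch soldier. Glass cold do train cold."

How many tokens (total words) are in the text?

Tokens: watch, grain, train, do, train, key, cup, house, short, train, soldier, apple, apple, wine, foot, watch, soldier, glass, cold, do, train, cold
N = 22

22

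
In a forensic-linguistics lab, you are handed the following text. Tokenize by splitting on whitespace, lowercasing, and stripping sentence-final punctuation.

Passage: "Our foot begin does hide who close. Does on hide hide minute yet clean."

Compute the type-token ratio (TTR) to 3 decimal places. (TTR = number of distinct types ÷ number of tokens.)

N = 14 tokens, V = 11 types.
TTR = V / N = 11 / 14 = 0.786

0.786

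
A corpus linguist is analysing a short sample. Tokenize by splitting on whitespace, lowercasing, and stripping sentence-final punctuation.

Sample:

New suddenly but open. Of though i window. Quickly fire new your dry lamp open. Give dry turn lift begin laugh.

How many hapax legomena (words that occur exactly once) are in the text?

15

Frequencies: new:2, open:2, dry:2, suddenly:1, but:1, of:1, though:1, i:1, window:1, quickly:1, fire:1, your:1, lamp:1, give:1, turn:1, lift:1, begin:1, laugh:1
Hapax (freq=1): begin, but, fire, give, i, lamp, laugh, lift, of, quickly, suddenly, though, turn, window, your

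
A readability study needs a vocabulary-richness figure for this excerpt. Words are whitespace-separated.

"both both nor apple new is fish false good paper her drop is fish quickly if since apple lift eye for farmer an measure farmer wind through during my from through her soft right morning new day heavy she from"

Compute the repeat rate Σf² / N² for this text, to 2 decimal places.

0.04

Frequencies: both:2, apple:2, new:2, is:2, fish:2, her:2, farmer:2, through:2, from:2, nor:1, false:1, good:1, paper:1, drop:1, quickly:1, if:1, since:1, lift:1, eye:1, for:1, … (11 more, each freq 1)
Σf² = 58; N² = 1600
Repeat rate = 58 / 1600 = 0.04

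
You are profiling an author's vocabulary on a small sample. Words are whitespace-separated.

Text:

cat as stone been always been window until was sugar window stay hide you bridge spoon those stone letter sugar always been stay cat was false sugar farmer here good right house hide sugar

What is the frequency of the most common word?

4

Frequencies: sugar:4, been:3, cat:2, stone:2, always:2, window:2, was:2, stay:2, hide:2, as:1, until:1, you:1, bridge:1, spoon:1, those:1, letter:1, false:1, farmer:1, here:1, good:1, … (2 more, each freq 1)
Most common: 'sugar' with frequency 4.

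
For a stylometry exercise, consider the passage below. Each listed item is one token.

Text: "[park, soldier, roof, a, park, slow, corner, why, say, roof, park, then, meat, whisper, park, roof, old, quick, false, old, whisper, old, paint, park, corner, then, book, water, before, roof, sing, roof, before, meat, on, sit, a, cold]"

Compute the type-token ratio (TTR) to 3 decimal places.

N = 38 tokens, V = 22 types.
TTR = V / N = 22 / 38 = 0.579

0.579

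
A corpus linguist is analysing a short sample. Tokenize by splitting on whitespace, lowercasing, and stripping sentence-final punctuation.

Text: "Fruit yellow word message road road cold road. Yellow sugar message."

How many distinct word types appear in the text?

Distinct types: {cold, fruit, message, road, sugar, word, yellow}
V = 7

7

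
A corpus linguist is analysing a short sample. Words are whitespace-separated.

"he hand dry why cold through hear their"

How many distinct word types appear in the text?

8

Distinct types: {cold, dry, hand, he, hear, their, through, why}
V = 8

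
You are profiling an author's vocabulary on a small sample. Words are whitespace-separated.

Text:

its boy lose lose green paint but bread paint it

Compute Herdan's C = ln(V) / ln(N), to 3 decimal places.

0.903

N = 10, V = 8.
ln(V) = 2.079442, ln(N) = 2.302585
C = 2.079442 / 2.302585 = 0.903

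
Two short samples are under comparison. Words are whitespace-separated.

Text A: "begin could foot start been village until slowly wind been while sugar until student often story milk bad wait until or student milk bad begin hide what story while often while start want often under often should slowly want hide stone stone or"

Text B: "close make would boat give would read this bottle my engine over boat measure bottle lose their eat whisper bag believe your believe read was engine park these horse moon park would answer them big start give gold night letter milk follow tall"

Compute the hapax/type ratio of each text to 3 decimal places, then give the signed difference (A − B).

-0.390

A: hapax=9, V=24, ratio=0.375
B: hapax=26, V=34, ratio=0.765
Difference = 0.375 − 0.765 = -0.390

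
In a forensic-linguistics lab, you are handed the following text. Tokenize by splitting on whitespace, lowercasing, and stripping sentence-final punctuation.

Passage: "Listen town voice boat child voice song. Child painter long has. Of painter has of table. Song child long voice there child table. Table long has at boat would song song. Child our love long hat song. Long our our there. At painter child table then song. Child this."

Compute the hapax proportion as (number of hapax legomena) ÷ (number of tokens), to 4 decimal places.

Frequencies: child:7, song:6, long:5, table:4, voice:3, painter:3, has:3, our:3, boat:2, of:2, there:2, at:2, listen:1, town:1, would:1, love:1, hat:1, then:1, this:1
Hapax count = 7; token count = 49.
Ratio = 7 / 49 = 0.1429

0.1429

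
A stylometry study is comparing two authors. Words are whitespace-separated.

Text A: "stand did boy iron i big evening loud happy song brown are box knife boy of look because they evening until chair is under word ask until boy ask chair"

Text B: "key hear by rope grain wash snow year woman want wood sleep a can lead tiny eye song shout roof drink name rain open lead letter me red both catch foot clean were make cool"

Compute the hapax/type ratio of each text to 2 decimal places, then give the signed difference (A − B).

A: hapax=19, V=24, ratio=0.79
B: hapax=33, V=34, ratio=0.97
Difference = 0.79 − 0.97 = -0.18

-0.18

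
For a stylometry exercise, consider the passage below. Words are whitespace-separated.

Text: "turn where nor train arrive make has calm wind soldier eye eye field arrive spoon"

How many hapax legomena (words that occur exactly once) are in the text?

Frequencies: arrive:2, eye:2, turn:1, where:1, nor:1, train:1, make:1, has:1, calm:1, wind:1, soldier:1, field:1, spoon:1
Hapax (freq=1): calm, field, has, make, nor, soldier, spoon, train, turn, where, wind

11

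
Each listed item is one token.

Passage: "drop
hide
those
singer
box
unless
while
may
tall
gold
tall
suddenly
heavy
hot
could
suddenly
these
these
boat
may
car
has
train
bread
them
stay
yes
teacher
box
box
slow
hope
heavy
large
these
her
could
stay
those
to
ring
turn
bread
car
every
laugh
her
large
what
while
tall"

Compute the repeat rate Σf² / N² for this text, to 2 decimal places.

Frequencies: box:3, tall:3, these:3, those:2, while:2, may:2, suddenly:2, heavy:2, could:2, car:2, bread:2, stay:2, large:2, her:2, drop:1, hide:1, singer:1, unless:1, gold:1, hot:1, … (14 more, each freq 1)
Σf² = 91; N² = 2601
Repeat rate = 91 / 2601 = 0.03

0.03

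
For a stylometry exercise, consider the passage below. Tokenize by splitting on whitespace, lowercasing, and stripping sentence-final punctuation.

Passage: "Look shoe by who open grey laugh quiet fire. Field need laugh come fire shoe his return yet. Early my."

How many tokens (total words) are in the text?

Tokens: look, shoe, by, who, open, grey, laugh, quiet, fire, field, need, laugh, come, fire, shoe, his, return, yet, early, my
N = 20

20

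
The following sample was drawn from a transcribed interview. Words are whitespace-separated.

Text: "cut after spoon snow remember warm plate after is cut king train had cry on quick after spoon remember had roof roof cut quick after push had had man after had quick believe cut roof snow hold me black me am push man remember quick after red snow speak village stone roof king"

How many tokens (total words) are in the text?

53

Tokens: cut, after, spoon, snow, remember, warm, plate, after, is, cut, king, train, had, cry, on, quick, after, spoon, remember, had, roof, roof, cut, quick, after, push, had, had, man, after, had, quick, believe, cut, roof, snow, hold, me, black, me, am, push, man, remember, quick, after, red, snow, speak, village, stone, roof, king
N = 53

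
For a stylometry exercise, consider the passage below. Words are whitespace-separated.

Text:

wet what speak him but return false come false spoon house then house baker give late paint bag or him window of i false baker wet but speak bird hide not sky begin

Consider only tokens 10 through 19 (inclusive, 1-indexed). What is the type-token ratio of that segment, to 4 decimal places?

Segment tokens 10–19: spoon, house, then, house, baker, give, late, paint, bag, or
Segment N = 10, segment V = 9.
TTR = 9 / 10 = 0.9000

0.9000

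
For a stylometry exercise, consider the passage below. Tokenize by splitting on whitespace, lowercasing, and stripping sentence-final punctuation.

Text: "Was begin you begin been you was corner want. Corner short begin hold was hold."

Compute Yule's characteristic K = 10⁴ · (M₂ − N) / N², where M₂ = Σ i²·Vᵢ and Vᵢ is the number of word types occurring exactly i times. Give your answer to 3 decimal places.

Frequencies: was:3, begin:3, you:2, corner:2, hold:2, been:1, want:1, short:1
N = 15. Frequency spectrum: V_1=3, V_2=3, V_3=2
M₂ = 1²·3 + 2²·3 + 3²·2 = 33
K = 10000 × (33 − 15) / 15² = 800.000

800.000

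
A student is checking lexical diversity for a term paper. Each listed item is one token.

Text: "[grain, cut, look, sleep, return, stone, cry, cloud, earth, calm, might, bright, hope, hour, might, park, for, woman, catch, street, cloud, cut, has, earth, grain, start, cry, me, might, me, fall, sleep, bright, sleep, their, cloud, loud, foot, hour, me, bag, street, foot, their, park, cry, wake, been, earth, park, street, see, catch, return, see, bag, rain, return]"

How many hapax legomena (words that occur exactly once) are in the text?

13

Frequencies: sleep:3, return:3, cry:3, cloud:3, earth:3, might:3, park:3, street:3, me:3, grain:2, cut:2, bright:2, hour:2, catch:2, their:2, foot:2, bag:2, see:2, look:1, stone:1, … (11 more, each freq 1)
Hapax (freq=1): been, calm, fall, for, has, hope, look, loud, rain, start, stone, wake, woman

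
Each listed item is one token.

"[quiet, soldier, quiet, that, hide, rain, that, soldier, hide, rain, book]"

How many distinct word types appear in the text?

Distinct types: {book, hide, quiet, rain, soldier, that}
V = 6

6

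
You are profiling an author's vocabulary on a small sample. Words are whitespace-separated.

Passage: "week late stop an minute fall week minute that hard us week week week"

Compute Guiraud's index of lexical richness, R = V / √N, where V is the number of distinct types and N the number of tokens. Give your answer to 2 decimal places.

2.41

N = 14, V = 9.
√N = 3.741657
R = 9 / 3.741657 = 2.41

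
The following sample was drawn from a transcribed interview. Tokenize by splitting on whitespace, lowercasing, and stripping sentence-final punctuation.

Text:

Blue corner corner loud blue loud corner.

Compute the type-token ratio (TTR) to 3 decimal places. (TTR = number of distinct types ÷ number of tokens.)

N = 7 tokens, V = 3 types.
TTR = V / N = 3 / 7 = 0.429

0.429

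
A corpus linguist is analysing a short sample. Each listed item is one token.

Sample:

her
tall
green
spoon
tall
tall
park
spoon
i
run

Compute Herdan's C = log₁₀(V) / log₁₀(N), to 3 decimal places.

N = 10, V = 7.
log₁₀(V) = 0.845098, log₁₀(N) = 1.000000
C = 0.845098 / 1.000000 = 0.845

0.845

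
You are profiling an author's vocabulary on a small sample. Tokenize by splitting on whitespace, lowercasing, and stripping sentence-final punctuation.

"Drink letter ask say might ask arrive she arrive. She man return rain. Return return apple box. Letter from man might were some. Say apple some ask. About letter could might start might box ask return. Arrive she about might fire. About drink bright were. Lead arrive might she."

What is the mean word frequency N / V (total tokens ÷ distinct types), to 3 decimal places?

N = 49 tokens, V = 21 types.
Mean frequency = N / V = 49 / 21 = 2.333

2.333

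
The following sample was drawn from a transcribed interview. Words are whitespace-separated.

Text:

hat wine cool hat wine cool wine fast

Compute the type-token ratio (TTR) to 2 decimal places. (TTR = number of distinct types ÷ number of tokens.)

0.50

N = 8 tokens, V = 4 types.
TTR = V / N = 4 / 8 = 0.50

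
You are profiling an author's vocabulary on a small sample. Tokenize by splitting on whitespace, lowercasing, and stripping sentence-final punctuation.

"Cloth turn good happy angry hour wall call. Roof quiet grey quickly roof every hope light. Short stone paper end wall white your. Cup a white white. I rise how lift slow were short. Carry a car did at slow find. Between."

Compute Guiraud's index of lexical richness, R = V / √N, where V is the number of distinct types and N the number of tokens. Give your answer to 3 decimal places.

N = 42, V = 35.
√N = 6.480741
R = 35 / 6.480741 = 5.401

5.401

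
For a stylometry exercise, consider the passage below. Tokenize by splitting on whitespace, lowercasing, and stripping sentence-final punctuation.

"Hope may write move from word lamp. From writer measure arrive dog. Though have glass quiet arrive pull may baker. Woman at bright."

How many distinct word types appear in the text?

20

Distinct types: {arrive, at, baker, bright, dog, from, glass, have, hope, lamp, may, measure, move, pull, quiet, though, woman, word, write, writer}
V = 20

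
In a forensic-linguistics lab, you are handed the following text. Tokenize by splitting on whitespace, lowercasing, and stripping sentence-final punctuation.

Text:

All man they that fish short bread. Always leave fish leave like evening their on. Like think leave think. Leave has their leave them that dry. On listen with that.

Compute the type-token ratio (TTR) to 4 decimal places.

N = 30 tokens, V = 19 types.
TTR = V / N = 19 / 30 = 0.6333

0.6333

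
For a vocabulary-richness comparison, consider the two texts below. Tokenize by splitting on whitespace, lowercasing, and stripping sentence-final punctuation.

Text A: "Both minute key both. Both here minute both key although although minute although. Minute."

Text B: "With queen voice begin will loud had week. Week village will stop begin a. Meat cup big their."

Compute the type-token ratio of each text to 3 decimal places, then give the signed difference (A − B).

-0.476

TTR(A) = 5/14 = 0.357
TTR(B) = 15/18 = 0.833
Difference = 0.357 − 0.833 = -0.476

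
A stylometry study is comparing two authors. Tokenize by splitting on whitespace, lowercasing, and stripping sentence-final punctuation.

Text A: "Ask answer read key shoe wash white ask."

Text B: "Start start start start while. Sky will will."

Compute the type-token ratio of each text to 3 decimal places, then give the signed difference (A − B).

0.375

TTR(A) = 7/8 = 0.875
TTR(B) = 4/8 = 0.500
Difference = 0.875 − 0.500 = 0.375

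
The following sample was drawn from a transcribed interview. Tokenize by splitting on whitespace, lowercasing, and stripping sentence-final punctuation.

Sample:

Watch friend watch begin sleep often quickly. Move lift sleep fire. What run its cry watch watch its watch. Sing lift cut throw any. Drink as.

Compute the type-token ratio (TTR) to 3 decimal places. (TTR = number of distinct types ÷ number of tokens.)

0.731

N = 26 tokens, V = 19 types.
TTR = V / N = 19 / 26 = 0.731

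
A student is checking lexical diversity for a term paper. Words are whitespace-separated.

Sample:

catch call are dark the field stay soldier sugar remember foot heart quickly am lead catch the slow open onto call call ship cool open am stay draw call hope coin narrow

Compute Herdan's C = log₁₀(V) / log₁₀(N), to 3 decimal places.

N = 32, V = 24.
log₁₀(V) = 1.380211, log₁₀(N) = 1.505150
C = 1.380211 / 1.505150 = 0.917

0.917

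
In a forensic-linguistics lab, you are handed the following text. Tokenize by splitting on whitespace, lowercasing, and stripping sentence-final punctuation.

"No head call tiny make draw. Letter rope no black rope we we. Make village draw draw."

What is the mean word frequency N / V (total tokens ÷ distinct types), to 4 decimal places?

N = 17 tokens, V = 11 types.
Mean frequency = N / V = 17 / 11 = 1.5455

1.5455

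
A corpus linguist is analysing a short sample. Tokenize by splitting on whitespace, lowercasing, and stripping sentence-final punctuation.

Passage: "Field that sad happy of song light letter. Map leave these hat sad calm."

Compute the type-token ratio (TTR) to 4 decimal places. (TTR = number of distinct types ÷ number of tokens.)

0.9286

N = 14 tokens, V = 13 types.
TTR = V / N = 13 / 14 = 0.9286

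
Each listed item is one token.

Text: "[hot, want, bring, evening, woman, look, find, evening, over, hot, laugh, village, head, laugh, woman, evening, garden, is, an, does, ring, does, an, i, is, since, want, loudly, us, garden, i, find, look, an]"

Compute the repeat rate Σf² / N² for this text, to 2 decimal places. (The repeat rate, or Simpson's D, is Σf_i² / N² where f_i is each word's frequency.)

0.06

Frequencies: evening:3, an:3, hot:2, want:2, woman:2, look:2, find:2, laugh:2, garden:2, is:2, does:2, i:2, bring:1, over:1, village:1, head:1, ring:1, since:1, loudly:1, us:1
Σf² = 66; N² = 1156
Repeat rate = 66 / 1156 = 0.06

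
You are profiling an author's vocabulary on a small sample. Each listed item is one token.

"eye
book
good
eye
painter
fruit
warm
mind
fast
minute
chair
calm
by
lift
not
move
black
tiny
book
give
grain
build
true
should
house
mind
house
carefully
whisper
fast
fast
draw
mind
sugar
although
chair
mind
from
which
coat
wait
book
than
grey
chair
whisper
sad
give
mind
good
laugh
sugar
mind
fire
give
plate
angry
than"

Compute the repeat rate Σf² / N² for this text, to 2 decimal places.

Frequencies: mind:6, book:3, fast:3, chair:3, give:3, eye:2, good:2, house:2, whisper:2, sugar:2, than:2, painter:1, fruit:1, warm:1, minute:1, calm:1, by:1, lift:1, not:1, move:1, … (19 more, each freq 1)
Σf² = 124; N² = 3364
Repeat rate = 124 / 3364 = 0.04

0.04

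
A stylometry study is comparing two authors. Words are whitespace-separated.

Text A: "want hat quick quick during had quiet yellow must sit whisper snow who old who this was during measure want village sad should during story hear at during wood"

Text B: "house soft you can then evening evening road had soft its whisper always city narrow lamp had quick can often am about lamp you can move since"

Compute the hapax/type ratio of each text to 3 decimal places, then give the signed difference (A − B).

A: hapax=19, V=23, ratio=0.826
B: hapax=14, V=20, ratio=0.700
Difference = 0.826 − 0.700 = 0.126

0.126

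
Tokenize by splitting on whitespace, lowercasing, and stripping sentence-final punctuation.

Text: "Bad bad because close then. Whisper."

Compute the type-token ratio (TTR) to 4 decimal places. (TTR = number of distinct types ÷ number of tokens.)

N = 6 tokens, V = 5 types.
TTR = V / N = 5 / 6 = 0.8333

0.8333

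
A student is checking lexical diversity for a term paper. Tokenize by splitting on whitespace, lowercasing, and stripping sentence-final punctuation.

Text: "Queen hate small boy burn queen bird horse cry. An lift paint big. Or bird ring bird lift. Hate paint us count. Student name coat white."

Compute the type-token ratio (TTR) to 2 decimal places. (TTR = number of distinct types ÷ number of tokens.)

0.77

N = 26 tokens, V = 20 types.
TTR = V / N = 20 / 26 = 0.77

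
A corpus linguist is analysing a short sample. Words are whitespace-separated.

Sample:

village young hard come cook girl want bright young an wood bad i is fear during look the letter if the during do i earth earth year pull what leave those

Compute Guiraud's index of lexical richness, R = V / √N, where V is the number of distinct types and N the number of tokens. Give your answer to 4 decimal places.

4.6697

N = 31, V = 26.
√N = 5.567764
R = 26 / 5.567764 = 4.6697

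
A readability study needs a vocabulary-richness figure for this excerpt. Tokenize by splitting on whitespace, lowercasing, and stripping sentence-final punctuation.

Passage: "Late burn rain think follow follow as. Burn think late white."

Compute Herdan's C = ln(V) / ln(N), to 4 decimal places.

0.8115

N = 11, V = 7.
ln(V) = 1.945910, ln(N) = 2.397895
C = 1.945910 / 2.397895 = 0.8115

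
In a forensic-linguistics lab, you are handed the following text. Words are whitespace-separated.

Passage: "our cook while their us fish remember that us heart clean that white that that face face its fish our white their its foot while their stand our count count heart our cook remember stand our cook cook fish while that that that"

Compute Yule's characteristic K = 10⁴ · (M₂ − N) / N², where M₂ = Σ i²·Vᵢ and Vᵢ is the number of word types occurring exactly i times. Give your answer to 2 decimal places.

Frequencies: that:7, our:5, cook:4, while:3, their:3, fish:3, us:2, remember:2, heart:2, white:2, face:2, its:2, stand:2, count:2, clean:1, foot:1
N = 43. Frequency spectrum: V_1=2, V_2=8, V_3=3, V_4=1, V_5=1, V_7=1
M₂ = 1²·2 + 2²·8 + 3²·3 + 4²·1 + 5²·1 + 7²·1 = 151
K = 10000 × (151 − 43) / 43² = 584.10

584.10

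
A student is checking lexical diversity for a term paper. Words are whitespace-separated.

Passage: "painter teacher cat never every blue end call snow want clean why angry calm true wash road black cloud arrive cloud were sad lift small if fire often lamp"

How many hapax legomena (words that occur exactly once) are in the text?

27

Frequencies: cloud:2, painter:1, teacher:1, cat:1, never:1, every:1, blue:1, end:1, call:1, snow:1, want:1, clean:1, why:1, angry:1, calm:1, true:1, wash:1, road:1, black:1, arrive:1, … (8 more, each freq 1)
Hapax (freq=1): angry, arrive, black, blue, call, calm, cat, clean, end, every, fire, if, lamp, lift, never, often, painter, road, sad, small, snow, teacher, true, want, wash, were, why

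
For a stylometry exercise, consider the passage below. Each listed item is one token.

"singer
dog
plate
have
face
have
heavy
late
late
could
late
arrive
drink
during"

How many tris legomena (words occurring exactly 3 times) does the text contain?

1

Frequencies: late:3, have:2, singer:1, dog:1, plate:1, face:1, heavy:1, could:1, arrive:1, drink:1, during:1
Words with frequency 3: late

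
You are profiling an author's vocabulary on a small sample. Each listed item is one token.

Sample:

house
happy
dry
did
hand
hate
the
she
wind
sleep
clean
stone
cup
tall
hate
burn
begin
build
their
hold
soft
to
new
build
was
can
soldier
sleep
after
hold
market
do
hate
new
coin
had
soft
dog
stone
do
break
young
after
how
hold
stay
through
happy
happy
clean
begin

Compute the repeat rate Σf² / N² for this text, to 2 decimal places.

0.03

Frequencies: happy:3, hate:3, hold:3, sleep:2, clean:2, stone:2, begin:2, build:2, soft:2, new:2, after:2, do:2, house:1, dry:1, did:1, hand:1, the:1, she:1, wind:1, cup:1, … (16 more, each freq 1)
Σf² = 87; N² = 2601
Repeat rate = 87 / 2601 = 0.03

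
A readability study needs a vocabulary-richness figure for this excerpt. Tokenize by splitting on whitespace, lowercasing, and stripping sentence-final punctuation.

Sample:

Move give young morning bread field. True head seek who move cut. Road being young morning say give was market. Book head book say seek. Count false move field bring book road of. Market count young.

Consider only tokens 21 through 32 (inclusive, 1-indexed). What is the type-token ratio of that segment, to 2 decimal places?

0.83

Segment tokens 21–32: book, head, book, say, seek, count, false, move, field, bring, book, road
Segment N = 12, segment V = 10.
TTR = 10 / 12 = 0.83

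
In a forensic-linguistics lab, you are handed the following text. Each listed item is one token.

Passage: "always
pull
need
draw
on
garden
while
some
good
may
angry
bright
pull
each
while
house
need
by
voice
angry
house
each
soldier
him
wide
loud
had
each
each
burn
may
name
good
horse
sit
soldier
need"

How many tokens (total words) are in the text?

37

Tokens: always, pull, need, draw, on, garden, while, some, good, may, angry, bright, pull, each, while, house, need, by, voice, angry, house, each, soldier, him, wide, loud, had, each, each, burn, may, name, good, horse, sit, soldier, need
N = 37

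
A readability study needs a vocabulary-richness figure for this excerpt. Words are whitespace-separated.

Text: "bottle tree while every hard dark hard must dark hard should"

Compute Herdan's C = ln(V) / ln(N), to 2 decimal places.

0.87

N = 11, V = 8.
ln(V) = 2.079442, ln(N) = 2.397895
C = 2.079442 / 2.397895 = 0.87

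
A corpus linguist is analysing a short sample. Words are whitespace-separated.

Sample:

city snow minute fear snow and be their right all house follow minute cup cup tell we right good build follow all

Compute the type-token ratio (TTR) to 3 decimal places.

N = 22 tokens, V = 16 types.
TTR = V / N = 16 / 22 = 0.727

0.727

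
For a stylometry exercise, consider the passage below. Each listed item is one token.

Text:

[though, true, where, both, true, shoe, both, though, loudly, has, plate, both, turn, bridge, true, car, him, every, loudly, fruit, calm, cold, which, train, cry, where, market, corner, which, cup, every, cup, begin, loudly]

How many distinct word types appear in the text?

Distinct types: {begin, both, bridge, calm, car, cold, corner, cry, cup, every, fruit, has, him, loudly, market, plate, shoe, though, train, true, turn, where, which}
V = 23

23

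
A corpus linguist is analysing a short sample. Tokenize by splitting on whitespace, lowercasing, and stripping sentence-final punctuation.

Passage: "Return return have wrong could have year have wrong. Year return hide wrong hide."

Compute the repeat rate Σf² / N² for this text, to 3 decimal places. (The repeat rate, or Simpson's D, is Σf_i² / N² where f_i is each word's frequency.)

0.184

Frequencies: return:3, have:3, wrong:3, year:2, hide:2, could:1
Σf² = 36; N² = 196
Repeat rate = 36 / 196 = 0.184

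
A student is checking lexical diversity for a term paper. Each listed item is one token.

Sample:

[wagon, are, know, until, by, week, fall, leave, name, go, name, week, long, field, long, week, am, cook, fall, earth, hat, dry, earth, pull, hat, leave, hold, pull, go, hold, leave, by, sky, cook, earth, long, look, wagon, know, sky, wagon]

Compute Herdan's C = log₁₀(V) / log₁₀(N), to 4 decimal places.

0.8198

N = 41, V = 21.
log₁₀(V) = 1.322219, log₁₀(N) = 1.612784
C = 1.322219 / 1.612784 = 0.8198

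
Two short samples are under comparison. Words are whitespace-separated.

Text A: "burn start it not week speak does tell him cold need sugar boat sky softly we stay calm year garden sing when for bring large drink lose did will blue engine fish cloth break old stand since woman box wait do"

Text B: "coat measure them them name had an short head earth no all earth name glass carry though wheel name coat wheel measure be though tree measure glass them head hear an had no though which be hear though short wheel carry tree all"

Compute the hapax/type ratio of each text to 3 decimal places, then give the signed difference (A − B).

A: hapax=41, V=41, ratio=1.000
B: hapax=1, V=19, ratio=0.053
Difference = 1.000 − 0.053 = 0.947

0.947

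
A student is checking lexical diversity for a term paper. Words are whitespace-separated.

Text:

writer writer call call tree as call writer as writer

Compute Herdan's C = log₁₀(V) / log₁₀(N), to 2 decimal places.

N = 10, V = 4.
log₁₀(V) = 0.602060, log₁₀(N) = 1.000000
C = 0.602060 / 1.000000 = 0.60

0.60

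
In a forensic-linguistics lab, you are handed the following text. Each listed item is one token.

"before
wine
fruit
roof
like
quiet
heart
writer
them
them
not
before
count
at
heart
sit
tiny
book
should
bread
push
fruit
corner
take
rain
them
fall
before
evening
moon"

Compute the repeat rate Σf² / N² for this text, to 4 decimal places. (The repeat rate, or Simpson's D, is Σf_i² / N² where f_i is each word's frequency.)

0.0511

Frequencies: before:3, them:3, fruit:2, heart:2, wine:1, roof:1, like:1, quiet:1, writer:1, not:1, count:1, at:1, sit:1, tiny:1, book:1, should:1, bread:1, push:1, corner:1, take:1, … (4 more, each freq 1)
Σf² = 46; N² = 900
Repeat rate = 46 / 900 = 0.0511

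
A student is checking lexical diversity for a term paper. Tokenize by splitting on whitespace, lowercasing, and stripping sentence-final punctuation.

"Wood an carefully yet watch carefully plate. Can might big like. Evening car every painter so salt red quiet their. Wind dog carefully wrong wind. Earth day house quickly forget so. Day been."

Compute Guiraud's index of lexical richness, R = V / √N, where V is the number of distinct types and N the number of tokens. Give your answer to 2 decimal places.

4.87

N = 33, V = 28.
√N = 5.744563
R = 28 / 5.744563 = 4.87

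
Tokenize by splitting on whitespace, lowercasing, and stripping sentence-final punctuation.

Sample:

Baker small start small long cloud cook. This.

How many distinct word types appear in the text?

Distinct types: {baker, cloud, cook, long, small, start, this}
V = 7

7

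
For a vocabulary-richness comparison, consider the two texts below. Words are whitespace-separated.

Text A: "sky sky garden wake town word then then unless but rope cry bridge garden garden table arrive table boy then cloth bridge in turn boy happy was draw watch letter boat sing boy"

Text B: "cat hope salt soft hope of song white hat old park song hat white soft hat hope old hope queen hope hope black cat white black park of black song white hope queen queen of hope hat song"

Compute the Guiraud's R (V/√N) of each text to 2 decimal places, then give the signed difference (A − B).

2.23

A: V=24, N=33, R=4.18
B: V=12, N=38, R=1.95
Difference = 4.18 − 1.95 = 2.23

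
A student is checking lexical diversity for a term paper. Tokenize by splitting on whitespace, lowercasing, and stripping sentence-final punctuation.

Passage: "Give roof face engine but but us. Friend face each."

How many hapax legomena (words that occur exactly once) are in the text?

6

Frequencies: face:2, but:2, give:1, roof:1, engine:1, us:1, friend:1, each:1
Hapax (freq=1): each, engine, friend, give, roof, us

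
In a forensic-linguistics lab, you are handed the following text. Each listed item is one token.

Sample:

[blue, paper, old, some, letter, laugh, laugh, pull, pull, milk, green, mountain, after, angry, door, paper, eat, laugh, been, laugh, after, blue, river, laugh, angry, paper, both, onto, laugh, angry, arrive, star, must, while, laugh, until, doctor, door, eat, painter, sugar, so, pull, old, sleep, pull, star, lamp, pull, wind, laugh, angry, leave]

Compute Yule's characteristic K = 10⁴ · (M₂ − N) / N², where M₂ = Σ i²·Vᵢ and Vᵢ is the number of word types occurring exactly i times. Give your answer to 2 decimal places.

Frequencies: laugh:8, pull:5, angry:4, paper:3, blue:2, old:2, after:2, door:2, eat:2, star:2, some:1, letter:1, milk:1, green:1, mountain:1, been:1, river:1, both:1, onto:1, arrive:1, … (11 more, each freq 1)
N = 53. Frequency spectrum: V_1=21, V_2=6, V_3=1, V_4=1, V_5=1, V_8=1
M₂ = 1²·21 + 2²·6 + 3²·1 + 4²·1 + 5²·1 + 8²·1 = 159
K = 10000 × (159 − 53) / 53² = 377.36

377.36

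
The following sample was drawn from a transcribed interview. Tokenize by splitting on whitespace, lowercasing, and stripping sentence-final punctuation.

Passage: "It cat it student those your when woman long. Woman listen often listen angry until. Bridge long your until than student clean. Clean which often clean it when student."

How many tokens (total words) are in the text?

29

Tokens: it, cat, it, student, those, your, when, woman, long, woman, listen, often, listen, angry, until, bridge, long, your, until, than, student, clean, clean, which, often, clean, it, when, student
N = 29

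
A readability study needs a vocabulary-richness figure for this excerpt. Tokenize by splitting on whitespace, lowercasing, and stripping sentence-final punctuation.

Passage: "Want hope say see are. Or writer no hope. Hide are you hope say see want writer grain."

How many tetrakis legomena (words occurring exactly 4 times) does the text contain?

Frequencies: hope:3, want:2, say:2, see:2, are:2, writer:2, or:1, no:1, hide:1, you:1, grain:1
Words with frequency 4: (none)

0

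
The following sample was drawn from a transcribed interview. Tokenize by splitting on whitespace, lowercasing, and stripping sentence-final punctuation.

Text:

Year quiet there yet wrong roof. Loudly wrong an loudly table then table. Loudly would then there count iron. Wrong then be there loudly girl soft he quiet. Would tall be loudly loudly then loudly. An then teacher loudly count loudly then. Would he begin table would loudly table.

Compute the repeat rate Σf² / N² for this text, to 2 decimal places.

0.09

Frequencies: loudly:10, then:6, table:4, would:4, there:3, wrong:3, quiet:2, an:2, count:2, be:2, he:2, year:1, yet:1, roof:1, iron:1, girl:1, soft:1, tall:1, teacher:1, begin:1
Σf² = 215; N² = 2401
Repeat rate = 215 / 2401 = 0.09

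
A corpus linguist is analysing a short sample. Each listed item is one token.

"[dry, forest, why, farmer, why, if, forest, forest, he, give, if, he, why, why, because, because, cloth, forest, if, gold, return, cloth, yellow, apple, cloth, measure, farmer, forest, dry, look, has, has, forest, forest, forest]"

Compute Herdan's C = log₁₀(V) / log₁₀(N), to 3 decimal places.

0.780

N = 35, V = 16.
log₁₀(V) = 1.204120, log₁₀(N) = 1.544068
C = 1.204120 / 1.544068 = 0.780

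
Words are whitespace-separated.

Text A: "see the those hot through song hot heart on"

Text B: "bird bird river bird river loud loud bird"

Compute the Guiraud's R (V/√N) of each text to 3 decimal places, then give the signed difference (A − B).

A: V=8, N=9, R=2.667
B: V=3, N=8, R=1.061
Difference = 2.667 − 1.061 = 1.606

1.606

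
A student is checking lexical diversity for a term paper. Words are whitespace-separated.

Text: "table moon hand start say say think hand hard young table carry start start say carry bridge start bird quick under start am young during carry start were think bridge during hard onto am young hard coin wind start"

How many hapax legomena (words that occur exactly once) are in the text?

Frequencies: start:7, say:3, hard:3, young:3, carry:3, table:2, hand:2, think:2, bridge:2, am:2, during:2, moon:1, bird:1, quick:1, under:1, were:1, onto:1, coin:1, wind:1
Hapax (freq=1): bird, coin, moon, onto, quick, under, were, wind

8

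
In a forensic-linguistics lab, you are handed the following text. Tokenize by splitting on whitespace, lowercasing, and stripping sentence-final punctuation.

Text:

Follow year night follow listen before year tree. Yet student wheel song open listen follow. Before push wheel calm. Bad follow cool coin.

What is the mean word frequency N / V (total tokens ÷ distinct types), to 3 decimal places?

1.438

N = 23 tokens, V = 16 types.
Mean frequency = N / V = 23 / 16 = 1.438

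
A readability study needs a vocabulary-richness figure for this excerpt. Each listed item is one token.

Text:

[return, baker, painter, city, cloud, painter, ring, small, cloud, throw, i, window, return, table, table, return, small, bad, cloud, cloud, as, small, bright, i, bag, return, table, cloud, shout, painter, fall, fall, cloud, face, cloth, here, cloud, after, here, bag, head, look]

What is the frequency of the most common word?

Frequencies: cloud:7, return:4, painter:3, small:3, table:3, i:2, bag:2, fall:2, here:2, baker:1, city:1, ring:1, throw:1, window:1, bad:1, as:1, bright:1, shout:1, face:1, cloth:1, … (3 more, each freq 1)
Most common: 'cloud' with frequency 7.

7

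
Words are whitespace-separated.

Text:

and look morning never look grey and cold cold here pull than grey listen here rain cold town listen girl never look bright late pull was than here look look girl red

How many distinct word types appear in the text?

Distinct types: {and, bright, cold, girl, grey, here, late, listen, look, morning, never, pull, rain, red, than, town, was}
V = 17

17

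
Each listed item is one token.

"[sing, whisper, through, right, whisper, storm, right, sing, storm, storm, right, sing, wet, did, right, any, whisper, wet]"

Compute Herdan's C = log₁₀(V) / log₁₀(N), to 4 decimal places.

N = 18, V = 8.
log₁₀(V) = 0.903090, log₁₀(N) = 1.255273
C = 0.903090 / 1.255273 = 0.7194

0.7194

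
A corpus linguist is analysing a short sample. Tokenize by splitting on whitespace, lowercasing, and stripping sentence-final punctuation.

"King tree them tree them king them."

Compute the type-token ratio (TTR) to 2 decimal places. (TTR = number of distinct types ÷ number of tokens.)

0.43

N = 7 tokens, V = 3 types.
TTR = V / N = 3 / 7 = 0.43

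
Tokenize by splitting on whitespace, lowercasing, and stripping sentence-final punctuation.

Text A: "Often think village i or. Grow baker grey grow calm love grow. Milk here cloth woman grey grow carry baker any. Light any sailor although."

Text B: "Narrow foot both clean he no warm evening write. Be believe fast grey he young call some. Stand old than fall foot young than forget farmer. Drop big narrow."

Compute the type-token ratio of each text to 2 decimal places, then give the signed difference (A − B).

TTR(A) = 19/25 = 0.76
TTR(B) = 24/29 = 0.83
Difference = 0.76 − 0.83 = -0.07

-0.07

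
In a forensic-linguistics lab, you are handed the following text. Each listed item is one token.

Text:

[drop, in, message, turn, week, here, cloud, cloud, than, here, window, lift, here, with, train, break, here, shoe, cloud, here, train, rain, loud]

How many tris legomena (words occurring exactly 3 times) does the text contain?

Frequencies: here:5, cloud:3, train:2, drop:1, in:1, message:1, turn:1, week:1, than:1, window:1, lift:1, with:1, break:1, shoe:1, rain:1, loud:1
Words with frequency 3: cloud

1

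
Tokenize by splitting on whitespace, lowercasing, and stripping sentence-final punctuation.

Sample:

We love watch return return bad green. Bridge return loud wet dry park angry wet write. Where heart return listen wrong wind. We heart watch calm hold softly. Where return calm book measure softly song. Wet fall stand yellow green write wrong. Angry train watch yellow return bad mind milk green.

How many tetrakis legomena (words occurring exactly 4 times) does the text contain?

0

Frequencies: return:6, watch:3, green:3, wet:3, we:2, bad:2, angry:2, write:2, where:2, heart:2, wrong:2, calm:2, softly:2, yellow:2, love:1, bridge:1, loud:1, dry:1, park:1, listen:1, … (10 more, each freq 1)
Words with frequency 4: (none)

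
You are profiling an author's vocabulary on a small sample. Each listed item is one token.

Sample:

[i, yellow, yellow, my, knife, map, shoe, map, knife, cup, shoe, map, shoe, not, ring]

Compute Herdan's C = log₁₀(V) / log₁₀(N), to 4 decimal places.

0.8114

N = 15, V = 9.
log₁₀(V) = 0.954243, log₁₀(N) = 1.176091
C = 0.954243 / 1.176091 = 0.8114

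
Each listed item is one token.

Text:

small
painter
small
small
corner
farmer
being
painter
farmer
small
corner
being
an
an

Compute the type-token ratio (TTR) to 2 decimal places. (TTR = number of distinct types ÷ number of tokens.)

0.43

N = 14 tokens, V = 6 types.
TTR = V / N = 6 / 14 = 0.43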